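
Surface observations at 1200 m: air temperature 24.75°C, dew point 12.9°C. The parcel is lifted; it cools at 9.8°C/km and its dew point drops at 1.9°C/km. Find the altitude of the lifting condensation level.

T and T_d converge at 9.8 − 1.9 = 7.9°C per km
Height above start = (24.75 − 12.9) / 7.9 = 1.5 km
LCL altitude = 1200 m + 1500 m = 2700 m

2700 m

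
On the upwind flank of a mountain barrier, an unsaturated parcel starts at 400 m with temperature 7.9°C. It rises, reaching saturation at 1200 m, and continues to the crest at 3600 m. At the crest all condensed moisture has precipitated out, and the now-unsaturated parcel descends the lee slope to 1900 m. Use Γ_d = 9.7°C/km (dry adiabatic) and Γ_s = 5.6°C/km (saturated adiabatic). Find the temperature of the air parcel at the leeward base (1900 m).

3.19°C

From 400 m to 1200 m (dry): cools by 9.7 × 0.8 = 7.76°C, giving 0.14°C.
From 1200 m to 3600 m (saturated): cools by 5.6 × 2.4 = 13.44°C, giving -13.3°C.
From 3600 m to 1900 m (dry descent): warms by 9.7 × 1.7 = 16.49°C, giving 3.19°C.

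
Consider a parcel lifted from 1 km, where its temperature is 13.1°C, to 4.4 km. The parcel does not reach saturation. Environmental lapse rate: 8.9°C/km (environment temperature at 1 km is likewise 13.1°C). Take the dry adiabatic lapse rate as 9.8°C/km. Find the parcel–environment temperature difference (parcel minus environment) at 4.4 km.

-3.06°C (parcel cooler than environment)

Parcel:
  1000 → 4400 m (dry, 9.8°C/km): ΔT = -9.8 × 3.4 = -33.32°C → T = -20.22°C
Environment:
  1000 → 4400 m (environment, 8.9°C/km): ΔT = -8.9 × 3.4 = -30.26°C → T = -17.16°C
T_parcel − T_env = -20.22 − (-17.16) = -3.06°C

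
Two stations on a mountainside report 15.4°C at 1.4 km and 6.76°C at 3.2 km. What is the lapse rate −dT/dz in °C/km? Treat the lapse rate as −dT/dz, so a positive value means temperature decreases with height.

Γ = −ΔT/Δz = (15.4 − 6.76) / (3200 − 1400) m
  = 8.64°C / 1.8 km = 4.8°C/km

4.8°C/km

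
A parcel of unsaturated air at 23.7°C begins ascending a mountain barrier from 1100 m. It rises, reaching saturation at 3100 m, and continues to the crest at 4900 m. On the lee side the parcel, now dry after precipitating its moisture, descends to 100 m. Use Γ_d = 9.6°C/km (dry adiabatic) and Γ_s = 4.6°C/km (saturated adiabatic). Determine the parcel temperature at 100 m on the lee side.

42.3°C

1100 → 3100 m (dry, 9.6°C/km): ΔT = -9.6 × 2 = -19.2°C → T = 4.5°C
3100 → 4900 m (saturated, 4.6°C/km): ΔT = -4.6 × 1.8 = -8.28°C → T = -3.78°C
4900 → 100 m (dry descent, 9.6°C/km): ΔT = +9.6 × 4.8 = +46.08°C → T = 42.3°C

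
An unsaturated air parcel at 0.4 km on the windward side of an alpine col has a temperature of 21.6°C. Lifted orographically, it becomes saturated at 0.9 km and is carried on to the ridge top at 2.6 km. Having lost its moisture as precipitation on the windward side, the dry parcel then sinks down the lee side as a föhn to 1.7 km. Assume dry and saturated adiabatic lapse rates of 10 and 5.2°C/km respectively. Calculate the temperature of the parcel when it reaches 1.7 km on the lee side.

16.76°C

400 → 900 m (dry, 10°C/km): ΔT = -10 × 0.5 = -5°C → T = 16.6°C
900 → 2600 m (saturated, 5.2°C/km): ΔT = -5.2 × 1.7 = -8.84°C → T = 7.76°C
2600 → 1700 m (dry descent, 10°C/km): ΔT = +10 × 0.9 = +9°C → T = 16.76°C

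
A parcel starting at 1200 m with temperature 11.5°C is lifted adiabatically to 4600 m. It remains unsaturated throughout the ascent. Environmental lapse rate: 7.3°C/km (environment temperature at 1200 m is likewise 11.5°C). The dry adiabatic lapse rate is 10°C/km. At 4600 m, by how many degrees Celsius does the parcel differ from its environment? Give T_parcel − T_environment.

Parcel:
  Dry to 4600 m: -10 × 3.4 km = -34°C, so T = -22.5°C.
Environment:
  Environment to 4600 m: -7.3 × 3.4 km = -24.82°C, so T = -13.32°C.
T_parcel − T_env = -22.5 − (-13.32) = -9.18°C

-9.18°C (parcel cooler than environment)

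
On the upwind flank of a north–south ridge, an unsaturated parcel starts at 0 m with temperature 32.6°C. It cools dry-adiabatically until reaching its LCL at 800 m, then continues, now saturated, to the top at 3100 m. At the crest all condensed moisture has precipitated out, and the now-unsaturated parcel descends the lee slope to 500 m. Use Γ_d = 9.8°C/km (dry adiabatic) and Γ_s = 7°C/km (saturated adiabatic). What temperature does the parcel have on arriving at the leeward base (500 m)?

0–800 m, dry: Δz = 0.8 km ⇒ ΔT = -7.84°C; T = 24.76°C
800–3100 m, saturated: Δz = 2.3 km ⇒ ΔT = -16.1°C; T = 8.66°C
3100–500 m, dry descent: Δz = 2.6 km ⇒ ΔT = +25.48°C; T = 34.14°C

34.14°C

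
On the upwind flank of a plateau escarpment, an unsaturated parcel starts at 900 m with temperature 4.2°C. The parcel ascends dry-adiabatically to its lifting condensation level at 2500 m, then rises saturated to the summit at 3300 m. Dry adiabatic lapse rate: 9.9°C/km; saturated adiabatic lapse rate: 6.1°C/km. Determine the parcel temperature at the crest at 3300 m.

-16.52°C

900 → 2500 m (dry, 9.9°C/km): ΔT = -9.9 × 1.6 = -15.84°C → T = -11.64°C
2500 → 3300 m (saturated, 6.1°C/km): ΔT = -6.1 × 0.8 = -4.88°C → T = -16.52°C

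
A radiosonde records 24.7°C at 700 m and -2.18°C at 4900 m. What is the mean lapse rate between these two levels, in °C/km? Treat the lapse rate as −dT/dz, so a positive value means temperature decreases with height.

Γ = −ΔT/Δz = (24.7 − (-2.18)) / (4900 − 700) m
  = 26.88°C / 4.2 km = 6.4°C/km

6.4°C/km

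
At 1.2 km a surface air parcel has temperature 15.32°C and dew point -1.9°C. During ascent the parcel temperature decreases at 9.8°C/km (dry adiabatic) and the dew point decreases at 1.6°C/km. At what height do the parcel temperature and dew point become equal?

3.3 km

T and T_d converge at 9.8 − 1.6 = 8.2°C per km
Height above start = (15.32 − (-1.9)) / 8.2 = 2.1 km
LCL altitude = 1200 m + 2100 m = 3300 m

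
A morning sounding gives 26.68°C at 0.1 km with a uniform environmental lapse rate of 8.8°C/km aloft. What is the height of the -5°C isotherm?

Height above start = (26.68 − (-5)) / 8.8 = 3.6 km
Altitude = 100 m + 3600 m = 3700 m

3.7 km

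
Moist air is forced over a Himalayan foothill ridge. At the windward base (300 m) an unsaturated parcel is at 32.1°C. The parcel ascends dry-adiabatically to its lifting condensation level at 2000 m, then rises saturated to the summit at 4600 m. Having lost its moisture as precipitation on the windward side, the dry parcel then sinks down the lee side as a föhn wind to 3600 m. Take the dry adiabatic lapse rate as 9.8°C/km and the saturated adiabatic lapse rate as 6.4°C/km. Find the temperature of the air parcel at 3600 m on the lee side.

From 300 m to 2000 m (dry): cools by 9.8 × 1.7 = 16.66°C, giving 15.44°C.
From 2000 m to 4600 m (saturated): cools by 6.4 × 2.6 = 16.64°C, giving -1.2°C.
From 4600 m to 3600 m (dry descent): warms by 9.8 × 1 = 9.8°C, giving 8.6°C.

8.6°C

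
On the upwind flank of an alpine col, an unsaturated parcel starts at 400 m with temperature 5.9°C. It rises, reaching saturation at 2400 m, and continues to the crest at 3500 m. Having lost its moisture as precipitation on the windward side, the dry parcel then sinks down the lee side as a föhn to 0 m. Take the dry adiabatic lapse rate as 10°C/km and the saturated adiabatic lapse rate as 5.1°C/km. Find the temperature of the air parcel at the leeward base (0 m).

400–2400 m, dry: Δz = 2 km ⇒ ΔT = -20°C; T = -14.1°C
2400–3500 m, saturated: Δz = 1.1 km ⇒ ΔT = -5.61°C; T = -19.71°C
3500–0 m, dry descent: Δz = 3.5 km ⇒ ΔT = +35°C; T = 15.29°C

15.29°C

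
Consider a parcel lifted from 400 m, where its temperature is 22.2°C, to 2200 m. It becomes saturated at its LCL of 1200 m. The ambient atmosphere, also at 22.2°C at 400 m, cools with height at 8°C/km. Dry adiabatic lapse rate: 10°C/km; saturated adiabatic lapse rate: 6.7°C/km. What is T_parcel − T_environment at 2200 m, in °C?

-0.3°C (parcel cooler than environment)

Parcel:
  400 → 1200 m (dry, 10°C/km): ΔT = -10 × 0.8 = -8°C → T = 14.2°C
  1200 → 2200 m (saturated, 6.7°C/km): ΔT = -6.7 × 1 = -6.7°C → T = 7.5°C
Environment:
  400 → 2200 m (environment, 8°C/km): ΔT = -8 × 1.8 = -14.4°C → T = 7.8°C
T_parcel − T_env = 7.5 − 7.8 = -0.3°C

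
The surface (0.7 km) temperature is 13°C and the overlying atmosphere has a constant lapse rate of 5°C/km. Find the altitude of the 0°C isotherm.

3.3 km

Height above start = (13 − 0) / 5 = 2.6 km
Altitude = 700 m + 2600 m = 3300 m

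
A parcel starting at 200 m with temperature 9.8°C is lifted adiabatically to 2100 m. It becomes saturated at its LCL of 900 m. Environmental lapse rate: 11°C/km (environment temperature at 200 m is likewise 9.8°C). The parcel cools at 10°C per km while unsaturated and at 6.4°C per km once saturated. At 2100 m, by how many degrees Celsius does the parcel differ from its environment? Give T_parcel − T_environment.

+6.22°C (parcel warmer than environment)

Parcel:
  Dry to 900 m: -10 × 0.7 km = -7°C, so T = 2.8°C.
  Saturated to 2100 m: -6.4 × 1.2 km = -7.68°C, so T = -4.88°C.
Environment:
  Environment to 2100 m: -11 × 1.9 km = -20.9°C, so T = -11.1°C.
T_parcel − T_env = -4.88 − (-11.1) = +6.22°C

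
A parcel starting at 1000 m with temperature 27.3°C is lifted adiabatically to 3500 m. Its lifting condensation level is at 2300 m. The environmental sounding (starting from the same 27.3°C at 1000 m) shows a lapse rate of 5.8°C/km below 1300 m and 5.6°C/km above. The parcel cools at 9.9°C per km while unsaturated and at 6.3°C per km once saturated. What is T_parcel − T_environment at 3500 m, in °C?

-6.37°C (parcel cooler than environment)

Parcel:
  Dry to 2300 m: -9.9 × 1.3 km = -12.87°C, so T = 14.43°C.
  Saturated to 3500 m: -6.3 × 1.2 km = -7.56°C, so T = 6.87°C.
Environment:
  Environment, lower layer to 1300 m: -5.8 × 0.3 km = -1.74°C, so T = 25.56°C.
  Environment, upper layer to 3500 m: -5.6 × 2.2 km = -12.32°C, so T = 13.24°C.
T_parcel − T_env = 6.87 − 13.24 = -6.37°C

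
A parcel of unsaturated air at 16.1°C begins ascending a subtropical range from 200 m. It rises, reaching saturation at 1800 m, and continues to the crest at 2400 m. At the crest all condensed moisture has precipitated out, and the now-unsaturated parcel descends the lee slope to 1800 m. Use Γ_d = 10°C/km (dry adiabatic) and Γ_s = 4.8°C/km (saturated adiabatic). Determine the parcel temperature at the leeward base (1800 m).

3.22°C

200 → 1800 m (dry, 10°C/km): ΔT = -10 × 1.6 = -16°C → T = 0.1°C
1800 → 2400 m (saturated, 4.8°C/km): ΔT = -4.8 × 0.6 = -2.88°C → T = -2.78°C
2400 → 1800 m (dry descent, 10°C/km): ΔT = +10 × 0.6 = +6°C → T = 3.22°C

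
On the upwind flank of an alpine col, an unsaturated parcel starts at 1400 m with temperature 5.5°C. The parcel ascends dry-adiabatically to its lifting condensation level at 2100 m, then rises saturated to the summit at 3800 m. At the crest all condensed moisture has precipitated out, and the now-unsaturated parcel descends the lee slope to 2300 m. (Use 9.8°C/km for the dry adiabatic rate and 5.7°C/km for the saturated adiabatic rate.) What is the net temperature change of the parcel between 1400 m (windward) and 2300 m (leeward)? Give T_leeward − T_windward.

-1.85°C

1400–2100 m, dry: Δz = 0.7 km ⇒ ΔT = -6.86°C; T = -1.36°C
2100–3800 m, saturated: Δz = 1.7 km ⇒ ΔT = -9.69°C; T = -11.05°C
3800–2300 m, dry descent: Δz = 1.5 km ⇒ ΔT = +14.7°C; T = 3.65°C
Net change vs windward start: 3.65 − 5.5 = -1.85°C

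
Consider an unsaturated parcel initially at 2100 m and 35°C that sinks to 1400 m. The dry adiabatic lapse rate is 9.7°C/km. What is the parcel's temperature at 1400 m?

2100–1400 m, dry adiabatic: Δz = 0.7 km ⇒ ΔT = +6.79°C; T = 41.79°C

41.79°C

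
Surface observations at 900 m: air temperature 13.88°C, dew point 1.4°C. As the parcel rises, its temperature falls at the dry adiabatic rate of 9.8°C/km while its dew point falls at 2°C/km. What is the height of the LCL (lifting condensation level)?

2500 m

T and T_d converge at 9.8 − 2 = 7.8°C per km
Height above start = (13.88 − 1.4) / 7.8 = 1.6 km
LCL altitude = 900 m + 1600 m = 2500 m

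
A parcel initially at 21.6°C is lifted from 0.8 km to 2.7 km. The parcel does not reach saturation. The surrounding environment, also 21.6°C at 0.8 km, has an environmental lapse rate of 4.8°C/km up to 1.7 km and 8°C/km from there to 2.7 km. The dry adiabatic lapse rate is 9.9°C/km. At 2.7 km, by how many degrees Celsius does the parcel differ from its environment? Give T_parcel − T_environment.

Parcel:
  800–2700 m, dry: Δz = 1.9 km ⇒ ΔT = -18.81°C; T = 2.79°C
Environment:
  800–1700 m, environment, lower layer: Δz = 0.9 km ⇒ ΔT = -4.32°C; T = 17.28°C
  1700–2700 m, environment, upper layer: Δz = 1 km ⇒ ΔT = -8°C; T = 9.28°C
T_parcel − T_env = 2.79 − 9.28 = -6.49°C

-6.49°C (parcel cooler than environment)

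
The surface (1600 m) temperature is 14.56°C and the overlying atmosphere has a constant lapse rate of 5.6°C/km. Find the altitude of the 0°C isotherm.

4200 m

Height above start = (14.56 − 0) / 5.6 = 2.6 km
Altitude = 1600 m + 2600 m = 4200 m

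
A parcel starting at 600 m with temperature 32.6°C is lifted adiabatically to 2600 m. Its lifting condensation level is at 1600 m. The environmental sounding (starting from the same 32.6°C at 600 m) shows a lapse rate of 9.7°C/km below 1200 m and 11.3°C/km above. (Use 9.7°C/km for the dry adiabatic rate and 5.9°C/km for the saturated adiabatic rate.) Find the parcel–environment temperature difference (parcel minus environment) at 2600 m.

+6.04°C (parcel warmer than environment)

Parcel:
  600–1600 m, dry: Δz = 1 km ⇒ ΔT = -9.7°C; T = 22.9°C
  1600–2600 m, saturated: Δz = 1 km ⇒ ΔT = -5.9°C; T = 17°C
Environment:
  600–1200 m, environment, lower layer: Δz = 0.6 km ⇒ ΔT = -5.82°C; T = 26.78°C
  1200–2600 m, environment, upper layer: Δz = 1.4 km ⇒ ΔT = -15.82°C; T = 10.96°C
T_parcel − T_env = 17 − 10.96 = +6.04°C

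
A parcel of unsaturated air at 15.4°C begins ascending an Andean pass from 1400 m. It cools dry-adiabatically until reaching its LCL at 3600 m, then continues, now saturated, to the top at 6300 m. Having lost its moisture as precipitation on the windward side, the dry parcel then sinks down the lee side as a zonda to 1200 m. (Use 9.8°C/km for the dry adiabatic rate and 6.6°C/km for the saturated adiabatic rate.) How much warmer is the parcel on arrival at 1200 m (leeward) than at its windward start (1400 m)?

1400 → 3600 m (dry, 9.8°C/km): ΔT = -9.8 × 2.2 = -21.56°C → T = -6.16°C
3600 → 6300 m (saturated, 6.6°C/km): ΔT = -6.6 × 2.7 = -17.82°C → T = -23.98°C
6300 → 1200 m (dry descent, 9.8°C/km): ΔT = +9.8 × 5.1 = +49.98°C → T = 26°C
Net change vs windward start: 26 − 15.4 = +10.6°C

+10.6°C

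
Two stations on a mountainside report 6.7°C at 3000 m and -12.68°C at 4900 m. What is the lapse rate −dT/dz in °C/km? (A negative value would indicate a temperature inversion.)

10.2°C/km

Γ = −ΔT/Δz = (6.7 − (-12.68)) / (4900 − 3000) m
  = 19.38°C / 1.9 km = 10.2°C/km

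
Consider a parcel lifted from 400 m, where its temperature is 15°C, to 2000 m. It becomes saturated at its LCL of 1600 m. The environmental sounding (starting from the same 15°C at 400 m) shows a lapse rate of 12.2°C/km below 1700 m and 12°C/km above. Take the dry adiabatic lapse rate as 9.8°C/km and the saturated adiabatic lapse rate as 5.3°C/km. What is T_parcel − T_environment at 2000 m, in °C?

Parcel:
  400–1600 m, dry: Δz = 1.2 km ⇒ ΔT = -11.76°C; T = 3.24°C
  1600–2000 m, saturated: Δz = 0.4 km ⇒ ΔT = -2.12°C; T = 1.12°C
Environment:
  400–1700 m, environment, lower layer: Δz = 1.3 km ⇒ ΔT = -15.86°C; T = -0.86°C
  1700–2000 m, environment, upper layer: Δz = 0.3 km ⇒ ΔT = -3.6°C; T = -4.46°C
T_parcel − T_env = 1.12 − (-4.46) = +5.58°C

+5.58°C (parcel warmer than environment)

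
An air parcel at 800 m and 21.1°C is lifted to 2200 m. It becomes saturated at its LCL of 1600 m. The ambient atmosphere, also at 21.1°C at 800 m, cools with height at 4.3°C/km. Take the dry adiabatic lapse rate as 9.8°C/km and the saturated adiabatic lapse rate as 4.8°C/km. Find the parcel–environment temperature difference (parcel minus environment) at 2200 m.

Parcel:
  From 800 m to 1600 m (dry): cools by 9.8 × 0.8 = 7.84°C, giving 13.26°C.
  From 1600 m to 2200 m (saturated): cools by 4.8 × 0.6 = 2.88°C, giving 10.38°C.
Environment:
  From 800 m to 2200 m (environment): cools by 4.3 × 1.4 = 6.02°C, giving 15.08°C.
T_parcel − T_env = 10.38 − 15.08 = -4.7°C

-4.7°C (parcel cooler than environment)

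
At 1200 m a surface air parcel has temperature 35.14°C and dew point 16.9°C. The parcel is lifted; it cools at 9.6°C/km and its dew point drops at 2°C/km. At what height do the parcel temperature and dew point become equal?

3600 m

T and T_d converge at 9.6 − 2 = 7.6°C per km
Height above start = (35.14 − 16.9) / 7.6 = 2.4 km
LCL altitude = 1200 m + 2400 m = 3600 m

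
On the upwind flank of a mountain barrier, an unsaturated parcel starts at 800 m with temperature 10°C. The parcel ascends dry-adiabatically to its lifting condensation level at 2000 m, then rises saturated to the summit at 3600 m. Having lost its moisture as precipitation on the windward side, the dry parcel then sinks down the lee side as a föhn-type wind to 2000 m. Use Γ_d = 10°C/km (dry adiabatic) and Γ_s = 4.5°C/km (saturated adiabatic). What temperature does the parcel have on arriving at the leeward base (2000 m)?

800–2000 m, dry: Δz = 1.2 km ⇒ ΔT = -12°C; T = -2°C
2000–3600 m, saturated: Δz = 1.6 km ⇒ ΔT = -7.2°C; T = -9.2°C
3600–2000 m, dry descent: Δz = 1.6 km ⇒ ΔT = +16°C; T = 6.8°C

6.8°C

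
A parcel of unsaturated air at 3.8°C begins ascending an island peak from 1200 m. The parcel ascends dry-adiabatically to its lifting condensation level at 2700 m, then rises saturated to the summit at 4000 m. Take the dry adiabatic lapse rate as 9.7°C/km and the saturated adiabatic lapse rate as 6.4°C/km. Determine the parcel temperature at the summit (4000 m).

Dry to 2700 m: -9.7 × 1.5 km = -14.55°C, so T = -10.75°C.
Saturated to 4000 m: -6.4 × 1.3 km = -8.32°C, so T = -19.07°C.

-19.07°C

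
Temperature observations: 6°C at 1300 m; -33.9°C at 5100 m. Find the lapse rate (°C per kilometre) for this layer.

Γ = −ΔT/Δz = (6 − (-33.9)) / (5100 − 1300) m
  = 39.9°C / 3.8 km = 10.5°C/km

10.5°C/km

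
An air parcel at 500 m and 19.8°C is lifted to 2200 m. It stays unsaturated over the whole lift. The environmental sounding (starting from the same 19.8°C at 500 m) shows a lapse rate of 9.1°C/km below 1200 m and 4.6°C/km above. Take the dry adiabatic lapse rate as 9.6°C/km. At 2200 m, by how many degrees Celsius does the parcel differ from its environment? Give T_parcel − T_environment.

Parcel:
  500 → 2200 m (dry, 9.6°C/km): ΔT = -9.6 × 1.7 = -16.32°C → T = 3.48°C
Environment:
  500 → 1200 m (environment, lower layer, 9.1°C/km): ΔT = -9.1 × 0.7 = -6.37°C → T = 13.43°C
  1200 → 2200 m (environment, upper layer, 4.6°C/km): ΔT = -4.6 × 1 = -4.6°C → T = 8.83°C
T_parcel − T_env = 3.48 − 8.83 = -5.35°C

-5.35°C (parcel cooler than environment)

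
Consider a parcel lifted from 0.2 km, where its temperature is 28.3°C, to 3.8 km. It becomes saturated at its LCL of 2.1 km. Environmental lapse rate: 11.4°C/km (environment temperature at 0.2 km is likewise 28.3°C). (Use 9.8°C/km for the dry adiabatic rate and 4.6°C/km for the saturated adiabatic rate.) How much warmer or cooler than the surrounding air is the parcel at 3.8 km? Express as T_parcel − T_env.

Parcel:
  Dry to 2100 m: -9.8 × 1.9 km = -18.62°C, so T = 9.68°C.
  Saturated to 3800 m: -4.6 × 1.7 km = -7.82°C, so T = 1.86°C.
Environment:
  Environment to 3800 m: -11.4 × 3.6 km = -41.04°C, so T = -12.74°C.
T_parcel − T_env = 1.86 − (-12.74) = +14.6°C

+14.6°C (parcel warmer than environment)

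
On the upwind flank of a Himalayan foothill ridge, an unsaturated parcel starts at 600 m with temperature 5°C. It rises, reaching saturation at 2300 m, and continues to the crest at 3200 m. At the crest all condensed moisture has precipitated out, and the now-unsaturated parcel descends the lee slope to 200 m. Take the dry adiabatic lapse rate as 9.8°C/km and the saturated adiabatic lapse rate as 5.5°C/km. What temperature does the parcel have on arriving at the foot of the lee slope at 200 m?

600 → 2300 m (dry, 9.8°C/km): ΔT = -9.8 × 1.7 = -16.66°C → T = -11.66°C
2300 → 3200 m (saturated, 5.5°C/km): ΔT = -5.5 × 0.9 = -4.95°C → T = -16.61°C
3200 → 200 m (dry descent, 9.8°C/km): ΔT = +9.8 × 3 = +29.4°C → T = 12.79°C

12.79°C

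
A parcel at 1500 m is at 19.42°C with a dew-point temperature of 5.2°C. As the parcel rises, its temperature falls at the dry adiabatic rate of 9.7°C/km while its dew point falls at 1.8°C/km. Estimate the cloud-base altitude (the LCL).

3300 m

T and T_d converge at 9.7 − 1.8 = 7.9°C per km
Height above start = (19.42 − 5.2) / 7.9 = 1.8 km
LCL altitude = 1500 m + 1800 m = 3300 m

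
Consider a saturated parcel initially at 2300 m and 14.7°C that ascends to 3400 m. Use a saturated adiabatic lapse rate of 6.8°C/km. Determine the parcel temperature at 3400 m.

2300–3400 m, saturated adiabatic: Δz = 1.1 km ⇒ ΔT = -7.48°C; T = 7.22°C

7.22°C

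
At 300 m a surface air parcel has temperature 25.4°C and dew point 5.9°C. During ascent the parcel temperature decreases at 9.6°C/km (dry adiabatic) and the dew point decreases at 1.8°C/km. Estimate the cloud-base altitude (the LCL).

T and T_d converge at 9.6 − 1.8 = 7.8°C per km
Height above start = (25.4 − 5.9) / 7.8 = 2.5 km
LCL altitude = 300 m + 2500 m = 2800 m

2800 m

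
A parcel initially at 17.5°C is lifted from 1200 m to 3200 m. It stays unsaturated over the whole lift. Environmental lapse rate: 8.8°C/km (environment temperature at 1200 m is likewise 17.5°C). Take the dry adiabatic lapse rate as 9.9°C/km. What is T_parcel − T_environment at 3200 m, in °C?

Parcel:
  1200–3200 m, dry: Δz = 2 km ⇒ ΔT = -19.8°C; T = -2.3°C
Environment:
  1200–3200 m, environment: Δz = 2 km ⇒ ΔT = -17.6°C; T = -0.1°C
T_parcel − T_env = -2.3 − (-0.1) = -2.2°C

-2.2°C (parcel cooler than environment)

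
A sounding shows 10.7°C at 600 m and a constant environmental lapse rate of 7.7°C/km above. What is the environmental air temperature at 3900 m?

600–3900 m, environmental: Δz = 3.3 km ⇒ ΔT = -25.41°C; T = -14.71°C

-14.71°C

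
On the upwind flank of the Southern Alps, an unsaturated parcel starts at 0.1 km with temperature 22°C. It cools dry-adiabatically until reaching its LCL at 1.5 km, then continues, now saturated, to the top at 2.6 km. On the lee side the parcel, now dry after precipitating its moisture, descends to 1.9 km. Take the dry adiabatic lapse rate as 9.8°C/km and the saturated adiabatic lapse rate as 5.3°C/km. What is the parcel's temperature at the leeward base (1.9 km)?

Dry to 1500 m: -9.8 × 1.4 km = -13.72°C, so T = 8.28°C.
Saturated to 2600 m: -5.3 × 1.1 km = -5.83°C, so T = 2.45°C.
Dry descent to 1900 m: +9.8 × 0.7 km = +6.86°C, so T = 9.31°C.

9.31°C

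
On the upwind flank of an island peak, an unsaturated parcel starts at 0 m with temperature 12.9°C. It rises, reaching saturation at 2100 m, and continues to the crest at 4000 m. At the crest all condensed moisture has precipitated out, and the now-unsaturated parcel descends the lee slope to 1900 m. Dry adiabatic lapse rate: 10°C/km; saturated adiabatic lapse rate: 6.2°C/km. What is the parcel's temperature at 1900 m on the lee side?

From 0 m to 2100 m (dry): cools by 10 × 2.1 = 21°C, giving -8.1°C.
From 2100 m to 4000 m (saturated): cools by 6.2 × 1.9 = 11.78°C, giving -19.88°C.
From 4000 m to 1900 m (dry descent): warms by 10 × 2.1 = 21°C, giving 1.12°C.

1.12°C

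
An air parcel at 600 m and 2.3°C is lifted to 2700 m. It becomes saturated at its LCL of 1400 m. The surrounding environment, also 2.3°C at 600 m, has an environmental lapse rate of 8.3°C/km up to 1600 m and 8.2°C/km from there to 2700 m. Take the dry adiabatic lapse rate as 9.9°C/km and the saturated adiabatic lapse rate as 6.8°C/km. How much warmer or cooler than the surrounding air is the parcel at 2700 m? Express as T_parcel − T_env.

Parcel:
  From 600 m to 1400 m (dry): cools by 9.9 × 0.8 = 7.92°C, giving -5.62°C.
  From 1400 m to 2700 m (saturated): cools by 6.8 × 1.3 = 8.84°C, giving -14.46°C.
Environment:
  From 600 m to 1600 m (environment, lower layer): cools by 8.3 × 1 = 8.3°C, giving -6°C.
  From 1600 m to 2700 m (environment, upper layer): cools by 8.2 × 1.1 = 9.02°C, giving -15.02°C.
T_parcel − T_env = -14.46 − (-15.02) = +0.56°C

+0.56°C (parcel warmer than environment)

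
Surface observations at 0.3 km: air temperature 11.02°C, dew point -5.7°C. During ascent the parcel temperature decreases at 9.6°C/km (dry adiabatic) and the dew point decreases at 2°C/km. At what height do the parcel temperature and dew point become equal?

T and T_d converge at 9.6 − 2 = 7.6°C per km
Height above start = (11.02 − (-5.7)) / 7.6 = 2.2 km
LCL altitude = 300 m + 2200 m = 2500 m

2.5 km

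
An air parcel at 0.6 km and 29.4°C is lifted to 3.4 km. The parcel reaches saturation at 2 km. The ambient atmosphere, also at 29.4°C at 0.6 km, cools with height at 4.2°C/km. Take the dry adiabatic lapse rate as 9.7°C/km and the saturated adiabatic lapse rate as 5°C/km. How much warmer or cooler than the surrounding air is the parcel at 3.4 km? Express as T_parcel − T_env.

-8.82°C (parcel cooler than environment)

Parcel:
  Dry to 2000 m: -9.7 × 1.4 km = -13.58°C, so T = 15.82°C.
  Saturated to 3400 m: -5 × 1.4 km = -7°C, so T = 8.82°C.
Environment:
  Environment to 3400 m: -4.2 × 2.8 km = -11.76°C, so T = 17.64°C.
T_parcel − T_env = 8.82 − 17.64 = -8.82°C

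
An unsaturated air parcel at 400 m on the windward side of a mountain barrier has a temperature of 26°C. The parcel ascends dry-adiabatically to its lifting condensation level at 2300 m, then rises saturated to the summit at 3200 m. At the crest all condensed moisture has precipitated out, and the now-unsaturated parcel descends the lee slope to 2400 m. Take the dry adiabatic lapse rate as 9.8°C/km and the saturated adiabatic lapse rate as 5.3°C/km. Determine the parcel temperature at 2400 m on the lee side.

10.45°C

Dry to 2300 m: -9.8 × 1.9 km = -18.62°C, so T = 7.38°C.
Saturated to 3200 m: -5.3 × 0.9 km = -4.77°C, so T = 2.61°C.
Dry descent to 2400 m: +9.8 × 0.8 km = +7.84°C, so T = 10.45°C.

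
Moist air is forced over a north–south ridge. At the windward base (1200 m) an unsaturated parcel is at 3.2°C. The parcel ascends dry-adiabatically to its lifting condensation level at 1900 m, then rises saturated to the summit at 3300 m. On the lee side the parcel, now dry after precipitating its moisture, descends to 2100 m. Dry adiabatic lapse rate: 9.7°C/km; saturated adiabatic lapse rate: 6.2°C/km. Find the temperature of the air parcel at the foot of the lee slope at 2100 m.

Dry to 1900 m: -9.7 × 0.7 km = -6.79°C, so T = -3.59°C.
Saturated to 3300 m: -6.2 × 1.4 km = -8.68°C, so T = -12.27°C.
Dry descent to 2100 m: +9.7 × 1.2 km = +11.64°C, so T = -0.63°C.

-0.63°C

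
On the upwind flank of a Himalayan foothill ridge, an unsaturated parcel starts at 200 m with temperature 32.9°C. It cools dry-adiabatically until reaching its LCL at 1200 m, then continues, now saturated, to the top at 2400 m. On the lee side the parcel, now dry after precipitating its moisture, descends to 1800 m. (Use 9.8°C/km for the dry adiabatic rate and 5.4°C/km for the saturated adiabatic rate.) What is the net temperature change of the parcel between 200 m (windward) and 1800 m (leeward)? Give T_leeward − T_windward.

-10.4°C

200–1200 m, dry: Δz = 1 km ⇒ ΔT = -9.8°C; T = 23.1°C
1200–2400 m, saturated: Δz = 1.2 km ⇒ ΔT = -6.48°C; T = 16.62°C
2400–1800 m, dry descent: Δz = 0.6 km ⇒ ΔT = +5.88°C; T = 22.5°C
Net change vs windward start: 22.5 − 32.9 = -10.4°C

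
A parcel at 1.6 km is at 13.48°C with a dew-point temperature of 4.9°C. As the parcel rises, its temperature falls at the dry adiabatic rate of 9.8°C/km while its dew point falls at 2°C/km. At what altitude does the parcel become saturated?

T and T_d converge at 9.8 − 2 = 7.8°C per km
Height above start = (13.48 − 4.9) / 7.8 = 1.1 km
LCL altitude = 1600 m + 1100 m = 2700 m

2.7 km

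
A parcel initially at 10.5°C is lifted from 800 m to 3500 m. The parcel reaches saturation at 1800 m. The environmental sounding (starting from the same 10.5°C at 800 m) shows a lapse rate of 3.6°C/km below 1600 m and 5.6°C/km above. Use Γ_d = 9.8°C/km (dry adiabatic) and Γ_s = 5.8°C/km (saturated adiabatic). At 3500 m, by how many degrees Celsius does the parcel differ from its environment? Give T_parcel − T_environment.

Parcel:
  Dry to 1800 m: -9.8 × 1 km = -9.8°C, so T = 0.7°C.
  Saturated to 3500 m: -5.8 × 1.7 km = -9.86°C, so T = -9.16°C.
Environment:
  Environment, lower layer to 1600 m: -3.6 × 0.8 km = -2.88°C, so T = 7.62°C.
  Environment, upper layer to 3500 m: -5.6 × 1.9 km = -10.64°C, so T = -3.02°C.
T_parcel − T_env = -9.16 − (-3.02) = -6.14°C

-6.14°C (parcel cooler than environment)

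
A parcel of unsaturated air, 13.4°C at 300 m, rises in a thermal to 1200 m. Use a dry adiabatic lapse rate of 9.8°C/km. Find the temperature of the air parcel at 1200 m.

300–1200 m, dry adiabatic: Δz = 0.9 km ⇒ ΔT = -8.82°C; T = 4.58°C

4.58°C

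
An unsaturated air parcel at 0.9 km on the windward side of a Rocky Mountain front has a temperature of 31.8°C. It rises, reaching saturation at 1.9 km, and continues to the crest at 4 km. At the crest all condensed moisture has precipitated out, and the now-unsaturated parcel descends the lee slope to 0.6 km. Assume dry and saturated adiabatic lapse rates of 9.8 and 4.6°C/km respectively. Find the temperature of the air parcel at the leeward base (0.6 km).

45.66°C

900–1900 m, dry: Δz = 1 km ⇒ ΔT = -9.8°C; T = 22°C
1900–4000 m, saturated: Δz = 2.1 km ⇒ ΔT = -9.66°C; T = 12.34°C
4000–600 m, dry descent: Δz = 3.4 km ⇒ ΔT = +33.32°C; T = 45.66°C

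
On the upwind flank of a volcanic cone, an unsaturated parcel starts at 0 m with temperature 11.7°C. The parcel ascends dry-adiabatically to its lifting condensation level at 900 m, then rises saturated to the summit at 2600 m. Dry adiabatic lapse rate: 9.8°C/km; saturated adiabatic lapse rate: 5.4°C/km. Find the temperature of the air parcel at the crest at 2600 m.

-6.3°C

From 0 m to 900 m (dry): cools by 9.8 × 0.9 = 8.82°C, giving 2.88°C.
From 900 m to 2600 m (saturated): cools by 5.4 × 1.7 = 9.18°C, giving -6.3°C.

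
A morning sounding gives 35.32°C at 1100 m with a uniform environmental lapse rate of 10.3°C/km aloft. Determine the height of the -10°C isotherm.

5500 m

Height above start = (35.32 − (-10)) / 10.3 = 4.4 km
Altitude = 1100 m + 4400 m = 5500 m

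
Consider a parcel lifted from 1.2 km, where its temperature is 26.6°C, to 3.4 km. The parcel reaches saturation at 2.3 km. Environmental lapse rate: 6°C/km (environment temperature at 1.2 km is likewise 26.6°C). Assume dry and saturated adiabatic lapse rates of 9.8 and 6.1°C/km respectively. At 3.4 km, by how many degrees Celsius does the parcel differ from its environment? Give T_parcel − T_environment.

-4.29°C (parcel cooler than environment)

Parcel:
  Dry to 2300 m: -9.8 × 1.1 km = -10.78°C, so T = 15.82°C.
  Saturated to 3400 m: -6.1 × 1.1 km = -6.71°C, so T = 9.11°C.
Environment:
  Environment to 3400 m: -6 × 2.2 km = -13.2°C, so T = 13.4°C.
T_parcel − T_env = 9.11 − 13.4 = -4.29°C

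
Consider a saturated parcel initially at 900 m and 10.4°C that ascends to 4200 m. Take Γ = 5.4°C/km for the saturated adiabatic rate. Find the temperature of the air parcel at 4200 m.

-7.42°C

900 → 4200 m (saturated adiabatic, 5.4°C/km): ΔT = -5.4 × 3.3 = -17.82°C → T = -7.42°C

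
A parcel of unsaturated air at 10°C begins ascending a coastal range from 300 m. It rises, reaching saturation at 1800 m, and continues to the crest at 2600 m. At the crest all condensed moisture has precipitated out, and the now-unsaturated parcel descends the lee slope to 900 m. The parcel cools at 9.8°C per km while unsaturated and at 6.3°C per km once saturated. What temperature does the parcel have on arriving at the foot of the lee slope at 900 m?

From 300 m to 1800 m (dry): cools by 9.8 × 1.5 = 14.7°C, giving -4.7°C.
From 1800 m to 2600 m (saturated): cools by 6.3 × 0.8 = 5.04°C, giving -9.74°C.
From 2600 m to 900 m (dry descent): warms by 9.8 × 1.7 = 16.66°C, giving 6.92°C.

6.92°C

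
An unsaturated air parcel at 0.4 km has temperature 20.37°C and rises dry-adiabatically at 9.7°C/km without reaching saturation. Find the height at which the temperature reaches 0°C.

2.5 km

Height above start = (20.37 − 0) / 9.7 = 2.1 km
Altitude = 400 m + 2100 m = 2500 m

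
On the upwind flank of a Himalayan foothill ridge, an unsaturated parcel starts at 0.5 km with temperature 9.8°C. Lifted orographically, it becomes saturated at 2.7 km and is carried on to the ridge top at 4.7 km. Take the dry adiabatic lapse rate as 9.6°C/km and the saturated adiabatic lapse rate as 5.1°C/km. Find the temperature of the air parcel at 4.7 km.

-21.52°C

500–2700 m, dry: Δz = 2.2 km ⇒ ΔT = -21.12°C; T = -11.32°C
2700–4700 m, saturated: Δz = 2 km ⇒ ΔT = -10.2°C; T = -21.52°C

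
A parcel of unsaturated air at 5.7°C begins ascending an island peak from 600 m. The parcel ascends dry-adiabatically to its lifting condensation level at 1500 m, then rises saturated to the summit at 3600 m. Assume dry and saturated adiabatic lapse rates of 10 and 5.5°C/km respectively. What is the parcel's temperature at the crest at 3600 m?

-14.85°C

From 600 m to 1500 m (dry): cools by 10 × 0.9 = 9°C, giving -3.3°C.
From 1500 m to 3600 m (saturated): cools by 5.5 × 2.1 = 11.55°C, giving -14.85°C.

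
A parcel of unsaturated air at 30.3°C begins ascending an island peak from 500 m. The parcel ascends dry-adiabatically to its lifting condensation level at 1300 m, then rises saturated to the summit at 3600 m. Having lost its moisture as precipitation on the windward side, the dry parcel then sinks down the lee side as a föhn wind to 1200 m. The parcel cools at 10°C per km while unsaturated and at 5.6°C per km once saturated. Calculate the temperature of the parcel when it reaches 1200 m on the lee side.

500–1300 m, dry: Δz = 0.8 km ⇒ ΔT = -8°C; T = 22.3°C
1300–3600 m, saturated: Δz = 2.3 km ⇒ ΔT = -12.88°C; T = 9.42°C
3600–1200 m, dry descent: Δz = 2.4 km ⇒ ΔT = +24°C; T = 33.42°C

33.42°C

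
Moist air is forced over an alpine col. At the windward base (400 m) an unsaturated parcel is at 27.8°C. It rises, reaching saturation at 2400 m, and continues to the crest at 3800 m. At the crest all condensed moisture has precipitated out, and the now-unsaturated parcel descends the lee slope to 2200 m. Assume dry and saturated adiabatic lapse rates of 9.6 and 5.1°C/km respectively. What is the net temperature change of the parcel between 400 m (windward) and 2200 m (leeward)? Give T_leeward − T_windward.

-10.98°C

From 400 m to 2400 m (dry): cools by 9.6 × 2 = 19.2°C, giving 8.6°C.
From 2400 m to 3800 m (saturated): cools by 5.1 × 1.4 = 7.14°C, giving 1.46°C.
From 3800 m to 2200 m (dry descent): warms by 9.6 × 1.6 = 15.36°C, giving 16.82°C.
Net change vs windward start: 16.82 − 27.8 = -10.98°C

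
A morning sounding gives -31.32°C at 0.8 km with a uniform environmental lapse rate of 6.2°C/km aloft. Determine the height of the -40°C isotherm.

2.2 km

Height above start = (-31.32 − (-40)) / 6.2 = 1.4 km
Altitude = 800 m + 1400 m = 2200 m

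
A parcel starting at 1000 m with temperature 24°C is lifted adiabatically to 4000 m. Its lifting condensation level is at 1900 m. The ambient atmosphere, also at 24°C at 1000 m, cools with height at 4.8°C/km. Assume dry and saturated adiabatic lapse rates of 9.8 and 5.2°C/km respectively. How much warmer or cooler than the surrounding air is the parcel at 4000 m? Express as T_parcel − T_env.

-5.34°C (parcel cooler than environment)

Parcel:
  1000–1900 m, dry: Δz = 0.9 km ⇒ ΔT = -8.82°C; T = 15.18°C
  1900–4000 m, saturated: Δz = 2.1 km ⇒ ΔT = -10.92°C; T = 4.26°C
Environment:
  1000–4000 m, environment: Δz = 3 km ⇒ ΔT = -14.4°C; T = 9.6°C
T_parcel − T_env = 4.26 − 9.6 = -5.34°C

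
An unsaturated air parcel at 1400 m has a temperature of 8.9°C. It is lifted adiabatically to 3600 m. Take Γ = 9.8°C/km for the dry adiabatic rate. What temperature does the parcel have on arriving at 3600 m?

-12.66°C

1400 → 3600 m (dry adiabatic, 9.8°C/km): ΔT = -9.8 × 2.2 = -21.56°C → T = -12.66°C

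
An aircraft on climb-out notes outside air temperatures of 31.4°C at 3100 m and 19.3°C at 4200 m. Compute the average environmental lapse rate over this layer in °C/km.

11°C/km

Γ = −ΔT/Δz = (31.4 − 19.3) / (4200 − 3100) m
  = 12.1°C / 1.1 km = 11°C/km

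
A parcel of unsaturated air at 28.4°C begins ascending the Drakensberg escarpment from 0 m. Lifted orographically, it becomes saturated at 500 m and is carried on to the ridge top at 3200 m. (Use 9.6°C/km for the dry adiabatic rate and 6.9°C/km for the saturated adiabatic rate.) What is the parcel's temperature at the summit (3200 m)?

Dry to 500 m: -9.6 × 0.5 km = -4.8°C, so T = 23.6°C.
Saturated to 3200 m: -6.9 × 2.7 km = -18.63°C, so T = 4.97°C.

4.97°C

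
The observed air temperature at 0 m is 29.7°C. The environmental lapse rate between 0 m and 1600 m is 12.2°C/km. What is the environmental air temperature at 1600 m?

10.18°C

0 → 1600 m (environmental, 12.2°C/km): ΔT = -12.2 × 1.6 = -19.52°C → T = 10.18°C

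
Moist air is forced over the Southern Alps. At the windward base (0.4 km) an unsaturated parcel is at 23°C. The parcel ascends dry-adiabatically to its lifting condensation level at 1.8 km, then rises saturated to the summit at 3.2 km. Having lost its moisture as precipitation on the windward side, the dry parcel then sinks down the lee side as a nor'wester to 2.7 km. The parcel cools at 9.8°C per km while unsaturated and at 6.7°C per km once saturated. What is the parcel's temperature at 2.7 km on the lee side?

Dry to 1800 m: -9.8 × 1.4 km = -13.72°C, so T = 9.28°C.
Saturated to 3200 m: -6.7 × 1.4 km = -9.38°C, so T = -0.1°C.
Dry descent to 2700 m: +9.8 × 0.5 km = +4.9°C, so T = 4.8°C.

4.8°C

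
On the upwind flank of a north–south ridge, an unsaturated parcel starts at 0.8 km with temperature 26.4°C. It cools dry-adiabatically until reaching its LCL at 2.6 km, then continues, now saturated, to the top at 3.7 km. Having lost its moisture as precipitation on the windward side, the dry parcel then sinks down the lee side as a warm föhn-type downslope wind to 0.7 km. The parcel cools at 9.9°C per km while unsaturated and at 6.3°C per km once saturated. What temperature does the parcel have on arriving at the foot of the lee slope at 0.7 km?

800 → 2600 m (dry, 9.9°C/km): ΔT = -9.9 × 1.8 = -17.82°C → T = 8.58°C
2600 → 3700 m (saturated, 6.3°C/km): ΔT = -6.3 × 1.1 = -6.93°C → T = 1.65°C
3700 → 700 m (dry descent, 9.9°C/km): ΔT = +9.9 × 3 = +29.7°C → T = 31.35°C

31.35°C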